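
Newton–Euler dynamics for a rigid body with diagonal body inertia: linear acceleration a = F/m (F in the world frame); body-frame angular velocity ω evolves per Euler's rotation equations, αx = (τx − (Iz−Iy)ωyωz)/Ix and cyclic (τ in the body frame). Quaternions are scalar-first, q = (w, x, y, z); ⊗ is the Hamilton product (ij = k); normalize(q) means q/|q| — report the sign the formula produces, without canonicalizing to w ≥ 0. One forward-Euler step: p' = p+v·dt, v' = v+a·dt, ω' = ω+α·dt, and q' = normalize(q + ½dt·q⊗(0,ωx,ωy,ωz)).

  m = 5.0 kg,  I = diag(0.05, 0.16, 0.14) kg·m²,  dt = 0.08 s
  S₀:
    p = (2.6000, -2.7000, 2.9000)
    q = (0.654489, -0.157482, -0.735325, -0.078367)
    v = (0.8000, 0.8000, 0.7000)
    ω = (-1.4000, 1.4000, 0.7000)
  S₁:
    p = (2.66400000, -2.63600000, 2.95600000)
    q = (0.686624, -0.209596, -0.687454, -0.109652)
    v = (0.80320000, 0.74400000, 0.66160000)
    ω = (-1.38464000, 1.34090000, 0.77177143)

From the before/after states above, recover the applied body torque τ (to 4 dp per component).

τ = (-0.0100, -0.0300, -0.0900)

rate change Δω = (0.01536000, -0.05910000, 0.07177143)
I·α + gyro = (-0.0100, -0.0300, -0.0900)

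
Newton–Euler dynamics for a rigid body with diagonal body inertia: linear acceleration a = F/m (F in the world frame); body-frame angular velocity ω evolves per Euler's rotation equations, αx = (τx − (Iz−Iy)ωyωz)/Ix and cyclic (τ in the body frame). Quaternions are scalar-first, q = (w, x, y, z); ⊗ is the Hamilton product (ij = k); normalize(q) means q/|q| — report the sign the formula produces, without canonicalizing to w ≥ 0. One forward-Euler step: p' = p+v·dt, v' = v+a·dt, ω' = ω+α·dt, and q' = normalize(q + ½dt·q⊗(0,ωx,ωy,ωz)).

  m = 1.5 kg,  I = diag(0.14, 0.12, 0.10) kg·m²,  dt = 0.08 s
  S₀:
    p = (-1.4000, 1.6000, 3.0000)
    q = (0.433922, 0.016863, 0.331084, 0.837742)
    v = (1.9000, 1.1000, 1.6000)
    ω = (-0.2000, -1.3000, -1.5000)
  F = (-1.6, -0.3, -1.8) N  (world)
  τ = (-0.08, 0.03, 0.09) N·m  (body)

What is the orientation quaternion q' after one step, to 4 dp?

Hamilton product q⊗(0,ω) = (1.6903948, 0.5056542, -0.7063525, -0.6065881)
updated quaternion q' = (0.4999, 0.0370, 0.3019, 0.8109)

q' = (0.4999, 0.0370, 0.3019, 0.8109)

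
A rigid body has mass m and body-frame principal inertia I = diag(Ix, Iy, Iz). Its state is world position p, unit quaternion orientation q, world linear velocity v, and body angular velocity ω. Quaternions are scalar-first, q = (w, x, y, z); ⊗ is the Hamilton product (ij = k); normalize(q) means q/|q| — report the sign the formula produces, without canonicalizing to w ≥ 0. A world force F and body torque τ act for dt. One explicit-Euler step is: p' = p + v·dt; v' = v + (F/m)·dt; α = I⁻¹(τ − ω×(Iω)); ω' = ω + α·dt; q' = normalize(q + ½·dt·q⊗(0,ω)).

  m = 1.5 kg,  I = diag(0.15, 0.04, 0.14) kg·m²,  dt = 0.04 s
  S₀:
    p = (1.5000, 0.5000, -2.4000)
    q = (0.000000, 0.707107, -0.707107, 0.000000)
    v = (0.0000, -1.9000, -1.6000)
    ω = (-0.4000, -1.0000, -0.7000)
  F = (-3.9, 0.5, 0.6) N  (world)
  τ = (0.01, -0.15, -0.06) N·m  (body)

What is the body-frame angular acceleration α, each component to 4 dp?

α = (-0.4000, -3.8200, -0.1143)

precession coupling ω×(Iω) = (0.0700, 0.0028, -0.0440)
angular accel α = (-0.4000, -3.8200, -0.1143)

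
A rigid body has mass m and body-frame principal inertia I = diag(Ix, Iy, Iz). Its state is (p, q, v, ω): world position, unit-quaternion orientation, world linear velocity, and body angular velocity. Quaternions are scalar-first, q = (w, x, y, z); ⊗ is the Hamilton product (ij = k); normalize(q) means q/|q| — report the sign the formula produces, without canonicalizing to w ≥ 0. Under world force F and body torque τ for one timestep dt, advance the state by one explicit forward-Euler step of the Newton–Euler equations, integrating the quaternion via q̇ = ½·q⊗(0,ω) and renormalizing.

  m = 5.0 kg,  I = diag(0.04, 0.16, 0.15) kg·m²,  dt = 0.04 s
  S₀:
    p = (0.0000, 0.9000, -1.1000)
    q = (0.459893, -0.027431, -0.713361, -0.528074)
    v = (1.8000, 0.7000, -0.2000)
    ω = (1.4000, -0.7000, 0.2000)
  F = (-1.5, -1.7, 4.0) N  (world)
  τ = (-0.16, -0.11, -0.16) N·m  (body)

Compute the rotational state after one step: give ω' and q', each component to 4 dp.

ω' = (1.2386, -0.7198, 0.1887)
q' = (0.4526, -0.0248, -0.7341, -0.5056)

precession coupling ω×(Iω) = (0.0014, -0.0308, -0.1176)
α = I⁻¹(τ − ω×Iω) = (-4.0350, -0.4950, -0.2827)
ω' = ω + α·dt = (1.2386, -0.7198, 0.1887)
2q̇ = q⊗(0,ω) = (-0.3553345, 0.1315262, -1.0557425, 1.1098857)
updated quaternion q' = (0.4526, -0.0248, -0.7341, -0.5056)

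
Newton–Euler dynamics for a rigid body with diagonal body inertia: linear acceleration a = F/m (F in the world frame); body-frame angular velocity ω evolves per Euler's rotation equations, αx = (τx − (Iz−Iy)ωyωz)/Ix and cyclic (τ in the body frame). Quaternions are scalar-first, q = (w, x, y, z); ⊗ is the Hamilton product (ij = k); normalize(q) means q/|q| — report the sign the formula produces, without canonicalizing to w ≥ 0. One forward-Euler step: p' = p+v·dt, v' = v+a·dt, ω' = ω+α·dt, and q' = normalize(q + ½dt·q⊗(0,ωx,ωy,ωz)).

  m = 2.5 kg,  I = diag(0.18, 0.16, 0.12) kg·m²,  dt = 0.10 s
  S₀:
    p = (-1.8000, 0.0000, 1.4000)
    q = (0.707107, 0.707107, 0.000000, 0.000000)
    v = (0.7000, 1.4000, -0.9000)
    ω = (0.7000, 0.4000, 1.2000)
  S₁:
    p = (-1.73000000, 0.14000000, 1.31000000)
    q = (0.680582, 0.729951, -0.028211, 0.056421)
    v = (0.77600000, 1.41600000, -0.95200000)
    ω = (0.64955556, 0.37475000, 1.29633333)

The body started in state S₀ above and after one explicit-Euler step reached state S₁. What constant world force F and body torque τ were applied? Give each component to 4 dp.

F = (1.9000, 0.4000, -1.3000)
τ = (-0.1100, 0.0100, 0.1100)

Δv = v₁−v₀ = (0.07600000, 0.01600000, -0.05200000)
applied force F = (1.9000, 0.4000, -1.3000)
ω₁ − ω₀ = (-0.05044444, -0.02525000, 0.09633333)
precession coupling = (-0.0192, 0.0504, -0.0056)
τ = I·(Δω/dt) + ω₀×(Iω₀) = (-0.1100, 0.0100, 0.1100)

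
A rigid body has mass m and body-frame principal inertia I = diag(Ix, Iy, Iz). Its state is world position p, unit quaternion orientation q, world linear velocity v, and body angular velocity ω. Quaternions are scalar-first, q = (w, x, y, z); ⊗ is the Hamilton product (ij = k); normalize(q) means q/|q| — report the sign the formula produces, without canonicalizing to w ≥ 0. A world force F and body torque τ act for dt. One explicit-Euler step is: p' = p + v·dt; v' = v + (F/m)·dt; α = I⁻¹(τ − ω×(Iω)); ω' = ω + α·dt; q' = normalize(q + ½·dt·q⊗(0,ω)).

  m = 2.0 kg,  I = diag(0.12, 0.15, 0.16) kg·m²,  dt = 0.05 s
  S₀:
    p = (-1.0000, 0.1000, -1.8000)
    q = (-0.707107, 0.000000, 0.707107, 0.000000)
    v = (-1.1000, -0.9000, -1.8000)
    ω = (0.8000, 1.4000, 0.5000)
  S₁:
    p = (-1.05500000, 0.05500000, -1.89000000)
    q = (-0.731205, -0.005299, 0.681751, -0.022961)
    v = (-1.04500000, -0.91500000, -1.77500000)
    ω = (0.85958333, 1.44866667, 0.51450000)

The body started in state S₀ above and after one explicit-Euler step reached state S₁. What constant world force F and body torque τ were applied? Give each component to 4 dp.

velocity change Δv = (0.05500000, -0.01500000, 0.02500000)
applied force F = (2.2000, -0.6000, 1.0000)
rate change Δω = (0.05958333, 0.04866667, 0.01450000)
τ = I·(Δω/dt) + ω₀×(Iω₀) = (0.1500, 0.1300, 0.0800)

F = (2.2000, -0.6000, 1.0000)
τ = (0.1500, 0.1300, 0.0800)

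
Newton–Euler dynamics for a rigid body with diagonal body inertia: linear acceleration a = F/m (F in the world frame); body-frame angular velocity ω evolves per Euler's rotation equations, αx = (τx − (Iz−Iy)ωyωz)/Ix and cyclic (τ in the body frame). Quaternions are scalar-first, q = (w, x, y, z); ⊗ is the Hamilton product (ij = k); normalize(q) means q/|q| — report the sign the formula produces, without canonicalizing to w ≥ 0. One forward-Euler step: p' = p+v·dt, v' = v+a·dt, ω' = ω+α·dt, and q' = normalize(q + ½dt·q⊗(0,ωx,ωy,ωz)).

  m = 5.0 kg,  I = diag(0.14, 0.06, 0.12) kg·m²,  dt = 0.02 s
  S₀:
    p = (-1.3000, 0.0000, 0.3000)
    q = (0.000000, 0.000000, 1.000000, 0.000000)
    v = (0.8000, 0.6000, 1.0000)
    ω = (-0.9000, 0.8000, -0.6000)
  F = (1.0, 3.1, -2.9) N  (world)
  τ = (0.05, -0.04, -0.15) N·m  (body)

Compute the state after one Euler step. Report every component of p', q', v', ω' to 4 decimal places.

p' = (-1.2840, 0.0120, 0.3200)
q' = (-0.0080, -0.0060, 0.9999, 0.0090)
v' = (0.8040, 0.6124, 0.9884)
ω' = (-0.8887, 0.7831, -0.6346)

new position p' = (-1.2840, 0.0120, 0.3200)
v + (F/m)dt = (0.8040, 0.6124, 0.9884)
(τ − ω×Iω)/I = (0.5629, -0.8467, -1.7300)
ω' = ω + α·dt = (-0.8887, 0.7831, -0.6346)
q⊗(0,ω) = (-0.8000000, -0.6000000, 0.0000000, 0.9000000)
q + ½dt·q⊗(0,ω), renormalized = (-0.0080, -0.0060, 0.9999, 0.0090)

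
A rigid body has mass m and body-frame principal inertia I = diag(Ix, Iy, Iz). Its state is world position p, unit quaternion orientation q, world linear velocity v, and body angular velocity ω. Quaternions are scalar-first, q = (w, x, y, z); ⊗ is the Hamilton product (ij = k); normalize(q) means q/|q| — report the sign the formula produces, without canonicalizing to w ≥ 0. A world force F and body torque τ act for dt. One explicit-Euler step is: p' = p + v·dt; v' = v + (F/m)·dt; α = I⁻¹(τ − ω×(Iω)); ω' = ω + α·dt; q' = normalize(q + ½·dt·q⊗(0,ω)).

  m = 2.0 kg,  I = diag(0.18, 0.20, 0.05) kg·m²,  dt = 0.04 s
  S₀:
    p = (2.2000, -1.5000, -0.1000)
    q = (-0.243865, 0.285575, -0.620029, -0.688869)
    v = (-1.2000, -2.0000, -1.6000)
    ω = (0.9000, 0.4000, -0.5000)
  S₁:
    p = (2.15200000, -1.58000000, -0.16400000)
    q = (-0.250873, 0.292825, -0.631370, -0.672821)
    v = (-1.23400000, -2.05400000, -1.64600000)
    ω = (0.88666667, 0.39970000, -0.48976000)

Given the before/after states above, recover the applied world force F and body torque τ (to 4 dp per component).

Δv = v₁−v₀ = (-0.03400000, -0.05400000, -0.04600000)
applied force F = (-1.7000, -2.7000, -2.3000)
Δω = ω₁−ω₀ = (-0.01333333, -0.00030000, 0.01024000)
ω₀×(Iω₀) = (0.0300, -0.0585, 0.0072)
τ = I·(Δω/dt) + ω₀×(Iω₀) = (-0.0300, -0.0600, 0.0200)

F = (-1.7000, -2.7000, -2.3000)
τ = (-0.0300, -0.0600, 0.0200)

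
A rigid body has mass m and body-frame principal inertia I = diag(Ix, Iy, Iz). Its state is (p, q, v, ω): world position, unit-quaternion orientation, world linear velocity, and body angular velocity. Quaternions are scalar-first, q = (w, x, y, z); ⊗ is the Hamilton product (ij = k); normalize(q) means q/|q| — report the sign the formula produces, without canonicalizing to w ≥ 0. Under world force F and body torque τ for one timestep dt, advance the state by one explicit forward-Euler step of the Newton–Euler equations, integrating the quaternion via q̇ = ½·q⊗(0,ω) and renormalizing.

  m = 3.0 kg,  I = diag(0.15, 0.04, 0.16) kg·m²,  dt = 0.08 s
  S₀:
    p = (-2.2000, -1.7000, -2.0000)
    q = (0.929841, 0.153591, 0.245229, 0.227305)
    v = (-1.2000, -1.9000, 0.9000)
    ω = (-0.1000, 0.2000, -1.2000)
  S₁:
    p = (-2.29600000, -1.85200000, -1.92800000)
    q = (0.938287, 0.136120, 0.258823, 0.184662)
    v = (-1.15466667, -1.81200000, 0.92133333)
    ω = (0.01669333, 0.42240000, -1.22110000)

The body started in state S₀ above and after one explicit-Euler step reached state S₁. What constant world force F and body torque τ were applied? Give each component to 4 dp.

velocity change Δv = (0.04533333, 0.08800000, 0.02133333)
m·(v₁−v₀)/dt = (1.7000, 3.3000, 0.8000)
ω₁ − ω₀ = (0.11669333, 0.22240000, -0.02110000)
ω₀×(Iω₀) = (-0.0288, -0.0012, 0.0022)
applied torque τ = (0.1900, 0.1100, -0.0400)

F = (1.7000, 3.3000, 0.8000)
τ = (0.1900, 0.1100, -0.0400)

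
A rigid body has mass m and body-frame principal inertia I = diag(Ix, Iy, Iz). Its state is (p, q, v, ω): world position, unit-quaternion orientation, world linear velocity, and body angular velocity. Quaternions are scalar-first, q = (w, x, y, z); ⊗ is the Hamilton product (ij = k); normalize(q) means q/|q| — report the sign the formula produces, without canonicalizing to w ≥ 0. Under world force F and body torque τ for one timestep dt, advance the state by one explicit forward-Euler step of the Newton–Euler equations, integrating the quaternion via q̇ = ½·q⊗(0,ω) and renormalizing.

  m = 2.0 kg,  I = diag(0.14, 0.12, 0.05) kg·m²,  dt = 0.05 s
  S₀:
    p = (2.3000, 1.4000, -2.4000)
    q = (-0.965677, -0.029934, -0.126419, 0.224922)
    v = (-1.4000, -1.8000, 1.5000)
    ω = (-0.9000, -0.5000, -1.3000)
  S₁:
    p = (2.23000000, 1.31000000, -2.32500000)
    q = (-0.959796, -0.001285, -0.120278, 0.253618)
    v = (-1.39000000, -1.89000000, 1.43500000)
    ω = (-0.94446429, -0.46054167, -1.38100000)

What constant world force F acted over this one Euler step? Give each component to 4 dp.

Δv = v₁−v₀ = (0.01000000, -0.09000000, -0.06500000)
F = m·Δv/dt = (0.4000, -3.6000, -2.6000)

F = (0.4000, -3.6000, -2.6000)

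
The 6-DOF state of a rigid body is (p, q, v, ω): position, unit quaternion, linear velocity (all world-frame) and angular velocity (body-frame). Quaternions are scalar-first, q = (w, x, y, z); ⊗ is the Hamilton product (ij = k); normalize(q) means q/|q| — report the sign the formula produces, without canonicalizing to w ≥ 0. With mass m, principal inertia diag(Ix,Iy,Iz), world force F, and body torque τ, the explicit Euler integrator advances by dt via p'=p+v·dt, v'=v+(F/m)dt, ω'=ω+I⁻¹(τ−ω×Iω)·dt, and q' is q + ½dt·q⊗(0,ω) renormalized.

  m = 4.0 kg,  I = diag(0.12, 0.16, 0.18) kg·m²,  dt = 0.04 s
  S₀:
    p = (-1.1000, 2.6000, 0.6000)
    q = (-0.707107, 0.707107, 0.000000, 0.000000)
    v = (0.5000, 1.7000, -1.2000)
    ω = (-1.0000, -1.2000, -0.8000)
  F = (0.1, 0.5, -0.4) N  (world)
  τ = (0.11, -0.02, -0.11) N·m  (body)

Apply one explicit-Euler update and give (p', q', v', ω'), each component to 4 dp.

p' = (-1.0800, 2.6680, 0.5520)
q' = (-0.6925, 0.7208, 0.0283, -0.0057)
v' = (0.5010, 1.7050, -1.2040)
ω' = (-0.9697, -1.1930, -0.8351)

gyro term ω×Iω = (0.0192, -0.0480, 0.0480)
(τ − ω×Iω)/I = (0.7567, 0.1750, -0.8778)
ω' = ω + α·dt = (-0.9697, -1.1930, -0.8351)
2q̇ = q⊗(0,ω) = (0.7071070, 0.7071070, 1.4142140, -0.2828428)
updated quaternion q' = (-0.6925, 0.7208, 0.0283, -0.0057)
a = F/m = (0.0250, 0.1250, -0.1000)
new position p' = (-1.0800, 2.6680, 0.5520)
v' = v + a·dt = (0.5010, 1.7050, -1.2040)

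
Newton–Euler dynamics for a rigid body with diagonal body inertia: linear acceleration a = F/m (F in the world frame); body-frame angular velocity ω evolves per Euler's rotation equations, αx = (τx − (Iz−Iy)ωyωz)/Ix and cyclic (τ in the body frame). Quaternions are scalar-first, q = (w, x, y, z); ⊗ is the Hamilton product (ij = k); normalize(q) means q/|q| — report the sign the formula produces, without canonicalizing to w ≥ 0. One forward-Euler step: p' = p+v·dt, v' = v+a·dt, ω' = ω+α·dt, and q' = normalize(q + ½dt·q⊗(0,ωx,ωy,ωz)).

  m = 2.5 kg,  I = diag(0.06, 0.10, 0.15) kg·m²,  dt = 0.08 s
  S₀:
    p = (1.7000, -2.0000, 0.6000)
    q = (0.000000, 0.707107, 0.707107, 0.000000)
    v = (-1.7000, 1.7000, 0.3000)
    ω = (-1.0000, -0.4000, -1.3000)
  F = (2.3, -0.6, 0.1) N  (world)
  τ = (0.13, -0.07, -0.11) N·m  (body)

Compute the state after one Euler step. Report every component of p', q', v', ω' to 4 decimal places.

a = F/m = (0.9200, -0.2400, 0.0400)
new position p' = (1.5640, -1.8640, 0.6240)
v + (F/m)dt = (-1.6264, 1.6808, 0.3032)
angular accel α = (1.7333, 0.4700, -0.8400)
ω' = ω + α·dt = (-0.8613, -0.3624, -1.3672)
q⊗(0,ω) = (0.9899498, -0.9192391, 0.9192391, 0.4242642)
q + ½dt·q⊗(0,ω), renormalized = (0.0395, 0.6688, 0.7422, 0.0169)

p' = (1.5640, -1.8640, 0.6240)
q' = (0.0395, 0.6688, 0.7422, 0.0169)
v' = (-1.6264, 1.6808, 0.3032)
ω' = (-0.8613, -0.3624, -1.3672)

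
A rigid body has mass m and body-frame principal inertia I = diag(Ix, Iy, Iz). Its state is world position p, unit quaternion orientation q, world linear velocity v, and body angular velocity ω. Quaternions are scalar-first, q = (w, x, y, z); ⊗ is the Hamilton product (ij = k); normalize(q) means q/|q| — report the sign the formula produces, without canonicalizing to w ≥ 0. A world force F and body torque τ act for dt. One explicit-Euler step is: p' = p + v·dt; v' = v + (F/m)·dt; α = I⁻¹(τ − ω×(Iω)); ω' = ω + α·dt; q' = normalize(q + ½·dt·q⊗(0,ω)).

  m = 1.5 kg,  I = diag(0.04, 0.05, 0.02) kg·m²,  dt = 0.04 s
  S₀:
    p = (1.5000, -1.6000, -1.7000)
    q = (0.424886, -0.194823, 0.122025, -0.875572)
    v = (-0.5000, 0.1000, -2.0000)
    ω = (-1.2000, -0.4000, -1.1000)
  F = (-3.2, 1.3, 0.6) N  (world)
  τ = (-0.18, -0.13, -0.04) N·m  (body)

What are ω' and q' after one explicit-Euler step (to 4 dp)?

gyro term ω×Iω = (-0.0132, 0.0264, 0.0048)
angular accel α = (-4.1700, -3.1280, -2.2400)
ω + α·dt = (-1.3668, -0.5251, -1.1896)
2q̇ = q⊗(0,ω) = (-1.1481068, -0.9943195, 0.6664267, -0.2430154)
updated quaternion q' = (0.4017, -0.2146, 0.1353, -0.8799)

ω' = (-1.3668, -0.5251, -1.1896)
q' = (0.4017, -0.2146, 0.1353, -0.8799)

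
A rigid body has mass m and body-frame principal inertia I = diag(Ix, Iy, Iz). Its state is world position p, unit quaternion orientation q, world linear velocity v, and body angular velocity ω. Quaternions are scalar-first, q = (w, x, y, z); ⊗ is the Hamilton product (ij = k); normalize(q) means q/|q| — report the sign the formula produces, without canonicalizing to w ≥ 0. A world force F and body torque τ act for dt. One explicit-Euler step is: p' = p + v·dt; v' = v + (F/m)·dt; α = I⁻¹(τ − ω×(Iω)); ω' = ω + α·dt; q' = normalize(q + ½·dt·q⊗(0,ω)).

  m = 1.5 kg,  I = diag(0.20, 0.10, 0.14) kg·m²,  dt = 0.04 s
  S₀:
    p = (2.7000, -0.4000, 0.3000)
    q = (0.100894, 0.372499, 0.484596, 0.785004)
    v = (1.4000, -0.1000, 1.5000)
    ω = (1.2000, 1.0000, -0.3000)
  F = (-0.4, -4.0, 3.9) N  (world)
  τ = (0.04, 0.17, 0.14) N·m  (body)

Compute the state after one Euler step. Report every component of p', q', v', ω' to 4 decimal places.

precession coupling ω×(Iω) = (-0.0120, -0.0216, -0.1200)
angular accel α = (0.2600, 1.9160, 1.8571)
ω + α·dt = (1.2104, 1.0766, -0.2257)
2q̇ = q⊗(0,ω) = (-0.6960936, -0.8093100, 1.1546485, -0.2392844)
q + ½dt·q⊗(0,ω), renormalized = (0.0869, 0.3561, 0.5074, 0.7798)
a = F/m = (-0.2667, -2.6667, 2.6000)
p + v·dt = (2.7560, -0.4040, 0.3600)
v + (F/m)dt = (1.3893, -0.2067, 1.6040)

p' = (2.7560, -0.4040, 0.3600)
q' = (0.0869, 0.3561, 0.5074, 0.7798)
v' = (1.3893, -0.2067, 1.6040)
ω' = (1.2104, 1.0766, -0.2257)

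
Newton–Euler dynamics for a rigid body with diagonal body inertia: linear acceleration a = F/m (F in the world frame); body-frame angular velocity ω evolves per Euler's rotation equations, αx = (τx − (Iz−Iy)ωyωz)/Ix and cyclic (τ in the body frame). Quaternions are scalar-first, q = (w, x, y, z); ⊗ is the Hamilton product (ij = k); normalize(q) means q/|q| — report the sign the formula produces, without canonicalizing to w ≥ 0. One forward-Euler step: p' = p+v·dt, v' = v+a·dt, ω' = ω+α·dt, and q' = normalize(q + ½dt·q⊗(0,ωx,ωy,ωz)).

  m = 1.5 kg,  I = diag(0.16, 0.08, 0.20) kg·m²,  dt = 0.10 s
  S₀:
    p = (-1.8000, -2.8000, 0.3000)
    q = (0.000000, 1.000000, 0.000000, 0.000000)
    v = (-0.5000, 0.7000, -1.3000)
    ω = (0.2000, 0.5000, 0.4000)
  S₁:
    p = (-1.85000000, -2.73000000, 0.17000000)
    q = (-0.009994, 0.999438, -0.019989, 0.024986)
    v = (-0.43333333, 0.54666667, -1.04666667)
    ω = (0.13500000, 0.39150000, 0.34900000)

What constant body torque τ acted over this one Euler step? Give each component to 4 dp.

ω₁ − ω₀ = (-0.06500000, -0.10850000, -0.05100000)
τ = I·(Δω/dt) + ω₀×(Iω₀) = (-0.0800, -0.0900, -0.1100)

τ = (-0.0800, -0.0900, -0.1100)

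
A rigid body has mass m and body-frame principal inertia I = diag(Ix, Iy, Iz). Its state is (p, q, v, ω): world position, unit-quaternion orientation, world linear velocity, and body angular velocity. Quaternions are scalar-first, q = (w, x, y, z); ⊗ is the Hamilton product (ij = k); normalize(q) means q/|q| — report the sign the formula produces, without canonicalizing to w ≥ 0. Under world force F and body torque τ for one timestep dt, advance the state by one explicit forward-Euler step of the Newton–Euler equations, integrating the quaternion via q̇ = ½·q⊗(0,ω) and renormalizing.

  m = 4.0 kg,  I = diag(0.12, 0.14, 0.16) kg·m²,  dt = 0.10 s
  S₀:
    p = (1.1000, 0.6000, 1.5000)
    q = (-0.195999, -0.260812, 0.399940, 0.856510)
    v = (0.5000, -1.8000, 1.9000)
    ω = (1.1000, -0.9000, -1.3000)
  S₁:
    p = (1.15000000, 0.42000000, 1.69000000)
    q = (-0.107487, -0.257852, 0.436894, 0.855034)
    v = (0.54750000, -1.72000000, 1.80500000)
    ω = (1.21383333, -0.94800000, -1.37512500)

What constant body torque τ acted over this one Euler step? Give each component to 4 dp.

τ = (0.1600, -0.0100, -0.1400)

rate change Δω = (0.11383333, -0.04800000, -0.07512500)
τ = I·(Δω/dt) + ω₀×(Iω₀) = (0.1600, -0.0100, -0.1400)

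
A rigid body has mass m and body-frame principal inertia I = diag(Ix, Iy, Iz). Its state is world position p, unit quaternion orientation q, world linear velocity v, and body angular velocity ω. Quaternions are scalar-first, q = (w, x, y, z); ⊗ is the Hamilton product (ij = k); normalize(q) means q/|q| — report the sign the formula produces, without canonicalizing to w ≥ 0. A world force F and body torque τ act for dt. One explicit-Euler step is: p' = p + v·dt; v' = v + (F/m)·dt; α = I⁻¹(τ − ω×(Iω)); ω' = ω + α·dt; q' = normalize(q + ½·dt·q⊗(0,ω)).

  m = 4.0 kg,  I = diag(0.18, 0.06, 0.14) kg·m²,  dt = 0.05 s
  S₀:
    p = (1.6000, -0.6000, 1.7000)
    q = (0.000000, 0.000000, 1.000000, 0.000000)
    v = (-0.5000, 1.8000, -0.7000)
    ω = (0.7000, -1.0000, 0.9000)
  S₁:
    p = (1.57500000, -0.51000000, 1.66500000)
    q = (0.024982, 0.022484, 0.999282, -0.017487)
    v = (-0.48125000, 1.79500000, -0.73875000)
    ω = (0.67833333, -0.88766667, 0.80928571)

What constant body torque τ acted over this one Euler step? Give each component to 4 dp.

τ = (-0.1500, 0.1600, -0.1700)

Δω = ω₁−ω₀ = (-0.02166667, 0.11233333, -0.09071429)
precession coupling = (-0.0720, 0.0252, 0.0840)
I·α + gyro = (-0.1500, 0.1600, -0.1700)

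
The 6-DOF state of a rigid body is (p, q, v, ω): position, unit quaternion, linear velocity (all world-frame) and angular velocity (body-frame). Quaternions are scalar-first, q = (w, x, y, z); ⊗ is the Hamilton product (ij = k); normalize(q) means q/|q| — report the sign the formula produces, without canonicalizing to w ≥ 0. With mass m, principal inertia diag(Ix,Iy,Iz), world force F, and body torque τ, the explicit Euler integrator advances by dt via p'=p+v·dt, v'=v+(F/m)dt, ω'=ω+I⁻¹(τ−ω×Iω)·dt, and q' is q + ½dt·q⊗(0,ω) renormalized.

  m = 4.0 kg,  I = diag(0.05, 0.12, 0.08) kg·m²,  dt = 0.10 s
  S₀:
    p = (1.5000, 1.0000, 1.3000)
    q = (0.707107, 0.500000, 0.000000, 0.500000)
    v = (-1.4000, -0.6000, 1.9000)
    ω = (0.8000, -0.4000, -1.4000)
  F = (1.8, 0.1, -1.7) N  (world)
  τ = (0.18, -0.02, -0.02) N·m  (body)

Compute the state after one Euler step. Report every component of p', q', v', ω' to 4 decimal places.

gyro term ω×Iω = (-0.0224, 0.0336, -0.0224)
α = I⁻¹(τ − ω×Iω) = (4.0480, -0.4467, 0.0300)
new body rate ω' = (1.2048, -0.4447, -1.3970)
2q̇ = q⊗(0,ω) = (0.3000000, 0.7656856, 0.8171572, -1.1899498)
updated quaternion q' = (0.7196, 0.5364, 0.0407, 0.4390)
new position p' = (1.3600, 0.9400, 1.4900)
v + (F/m)dt = (-1.3550, -0.5975, 1.8575)

p' = (1.3600, 0.9400, 1.4900)
q' = (0.7196, 0.5364, 0.0407, 0.4390)
v' = (-1.3550, -0.5975, 1.8575)
ω' = (1.2048, -0.4447, -1.3970)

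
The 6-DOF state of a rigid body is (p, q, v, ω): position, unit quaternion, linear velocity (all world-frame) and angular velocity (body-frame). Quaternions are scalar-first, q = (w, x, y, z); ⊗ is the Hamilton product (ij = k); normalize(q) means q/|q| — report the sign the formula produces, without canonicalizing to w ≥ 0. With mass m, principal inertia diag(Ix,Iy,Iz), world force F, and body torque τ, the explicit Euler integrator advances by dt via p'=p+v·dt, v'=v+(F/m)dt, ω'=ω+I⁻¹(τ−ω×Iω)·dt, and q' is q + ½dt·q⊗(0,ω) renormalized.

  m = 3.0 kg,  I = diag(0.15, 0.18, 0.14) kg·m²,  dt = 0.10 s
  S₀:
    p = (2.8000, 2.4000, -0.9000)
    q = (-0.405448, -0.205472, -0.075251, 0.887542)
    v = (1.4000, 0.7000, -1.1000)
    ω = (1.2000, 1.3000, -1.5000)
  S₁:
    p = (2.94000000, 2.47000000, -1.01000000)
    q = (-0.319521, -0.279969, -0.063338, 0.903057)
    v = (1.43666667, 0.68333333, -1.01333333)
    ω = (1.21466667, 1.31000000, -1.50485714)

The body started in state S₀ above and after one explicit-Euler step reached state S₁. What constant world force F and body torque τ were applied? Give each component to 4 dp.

F = (1.1000, -0.5000, 2.6000)
τ = (0.1000, 0.0000, 0.0400)

Δω = ω₁−ω₀ = (0.01466667, 0.01000000, -0.00485714)
precession coupling = (0.0780, -0.0180, 0.0468)
applied torque τ = (0.1000, 0.0000, 0.0400)
v₁ − v₀ = (0.03666667, -0.01666667, 0.08666667)
applied force F = (1.1000, -0.5000, 2.6000)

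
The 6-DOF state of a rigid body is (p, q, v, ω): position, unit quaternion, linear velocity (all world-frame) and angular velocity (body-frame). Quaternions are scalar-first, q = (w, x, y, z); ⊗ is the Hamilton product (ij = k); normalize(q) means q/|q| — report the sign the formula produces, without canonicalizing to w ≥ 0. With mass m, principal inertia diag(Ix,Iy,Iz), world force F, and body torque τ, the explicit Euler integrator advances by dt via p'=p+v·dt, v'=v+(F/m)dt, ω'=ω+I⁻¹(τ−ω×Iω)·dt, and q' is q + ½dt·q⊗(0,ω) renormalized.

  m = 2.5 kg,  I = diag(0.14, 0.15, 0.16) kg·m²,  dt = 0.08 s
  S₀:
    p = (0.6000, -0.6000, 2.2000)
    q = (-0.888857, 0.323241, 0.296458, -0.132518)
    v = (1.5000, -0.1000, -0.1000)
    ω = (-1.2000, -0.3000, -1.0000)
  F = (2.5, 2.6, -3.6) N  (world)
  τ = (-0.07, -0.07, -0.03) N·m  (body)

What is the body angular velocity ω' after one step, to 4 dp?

angular accel α = (-0.5214, -0.3067, -0.2100)
ω + α·dt = (-1.2417, -0.3245, -1.0168)

ω' = (-1.2417, -0.3245, -1.0168)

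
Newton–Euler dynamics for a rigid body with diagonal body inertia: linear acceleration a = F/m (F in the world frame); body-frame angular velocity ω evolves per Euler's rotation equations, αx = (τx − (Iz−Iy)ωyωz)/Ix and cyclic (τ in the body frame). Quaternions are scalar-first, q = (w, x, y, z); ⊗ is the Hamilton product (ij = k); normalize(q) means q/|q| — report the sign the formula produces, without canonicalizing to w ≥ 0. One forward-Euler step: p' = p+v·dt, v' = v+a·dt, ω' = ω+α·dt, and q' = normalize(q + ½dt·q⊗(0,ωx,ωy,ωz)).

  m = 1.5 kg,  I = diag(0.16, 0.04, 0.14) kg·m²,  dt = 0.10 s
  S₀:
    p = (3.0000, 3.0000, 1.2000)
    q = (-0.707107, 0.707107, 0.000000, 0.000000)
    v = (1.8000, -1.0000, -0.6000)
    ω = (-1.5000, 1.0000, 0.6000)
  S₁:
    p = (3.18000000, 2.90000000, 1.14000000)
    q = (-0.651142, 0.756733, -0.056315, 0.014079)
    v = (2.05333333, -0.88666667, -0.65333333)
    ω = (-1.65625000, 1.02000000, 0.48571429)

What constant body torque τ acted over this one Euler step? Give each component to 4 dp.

Δω = ω₁−ω₀ = (-0.15625000, 0.02000000, -0.11428571)
τ = I·(Δω/dt) + ω₀×(Iω₀) = (-0.1900, -0.0100, 0.0200)

τ = (-0.1900, -0.0100, 0.0200)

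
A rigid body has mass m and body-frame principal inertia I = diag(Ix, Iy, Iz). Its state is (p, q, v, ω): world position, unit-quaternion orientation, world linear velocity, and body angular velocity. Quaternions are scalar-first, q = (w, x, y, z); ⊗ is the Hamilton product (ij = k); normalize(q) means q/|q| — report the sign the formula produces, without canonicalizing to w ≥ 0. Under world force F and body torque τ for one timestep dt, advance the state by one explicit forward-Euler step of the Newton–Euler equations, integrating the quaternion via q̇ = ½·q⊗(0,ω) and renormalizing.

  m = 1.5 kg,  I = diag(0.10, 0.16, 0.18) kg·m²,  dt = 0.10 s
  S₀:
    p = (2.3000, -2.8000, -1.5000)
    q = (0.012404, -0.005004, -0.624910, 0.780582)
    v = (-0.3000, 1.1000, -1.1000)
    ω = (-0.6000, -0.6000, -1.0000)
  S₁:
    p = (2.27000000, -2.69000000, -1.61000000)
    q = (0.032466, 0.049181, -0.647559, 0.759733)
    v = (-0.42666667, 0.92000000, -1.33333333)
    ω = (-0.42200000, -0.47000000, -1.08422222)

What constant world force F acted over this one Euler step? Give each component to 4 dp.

v₁ − v₀ = (-0.12666667, -0.18000000, -0.23333333)
applied force F = (-1.9000, -2.7000, -3.5000)

F = (-1.9000, -2.7000, -3.5000)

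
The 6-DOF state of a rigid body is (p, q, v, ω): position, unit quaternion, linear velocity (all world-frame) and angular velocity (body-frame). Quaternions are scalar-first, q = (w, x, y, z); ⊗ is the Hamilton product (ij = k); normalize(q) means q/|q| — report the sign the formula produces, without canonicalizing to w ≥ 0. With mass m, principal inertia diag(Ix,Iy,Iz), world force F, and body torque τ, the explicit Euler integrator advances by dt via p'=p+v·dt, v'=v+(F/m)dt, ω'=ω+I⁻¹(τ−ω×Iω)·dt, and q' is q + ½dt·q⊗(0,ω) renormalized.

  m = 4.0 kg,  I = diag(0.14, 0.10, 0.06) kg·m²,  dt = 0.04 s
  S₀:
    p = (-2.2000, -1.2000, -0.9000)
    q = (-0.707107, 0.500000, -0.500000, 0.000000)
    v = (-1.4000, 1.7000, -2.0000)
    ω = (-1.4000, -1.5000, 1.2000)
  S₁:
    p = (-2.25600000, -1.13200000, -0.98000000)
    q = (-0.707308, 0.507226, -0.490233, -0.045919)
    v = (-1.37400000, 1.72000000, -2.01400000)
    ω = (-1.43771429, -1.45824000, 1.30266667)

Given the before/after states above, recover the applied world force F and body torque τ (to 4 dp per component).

F = (2.6000, 2.0000, -1.4000)
τ = (-0.0600, -0.0300, 0.0700)

v₁ − v₀ = (0.02600000, 0.02000000, -0.01400000)
applied force F = (2.6000, 2.0000, -1.4000)
ω₁ − ω₀ = (-0.03771429, 0.04176000, 0.10266667)
gyro term ω₀×Iω₀ = (0.0720, -0.1344, -0.0840)
I·α + gyro = (-0.0600, -0.0300, 0.0700)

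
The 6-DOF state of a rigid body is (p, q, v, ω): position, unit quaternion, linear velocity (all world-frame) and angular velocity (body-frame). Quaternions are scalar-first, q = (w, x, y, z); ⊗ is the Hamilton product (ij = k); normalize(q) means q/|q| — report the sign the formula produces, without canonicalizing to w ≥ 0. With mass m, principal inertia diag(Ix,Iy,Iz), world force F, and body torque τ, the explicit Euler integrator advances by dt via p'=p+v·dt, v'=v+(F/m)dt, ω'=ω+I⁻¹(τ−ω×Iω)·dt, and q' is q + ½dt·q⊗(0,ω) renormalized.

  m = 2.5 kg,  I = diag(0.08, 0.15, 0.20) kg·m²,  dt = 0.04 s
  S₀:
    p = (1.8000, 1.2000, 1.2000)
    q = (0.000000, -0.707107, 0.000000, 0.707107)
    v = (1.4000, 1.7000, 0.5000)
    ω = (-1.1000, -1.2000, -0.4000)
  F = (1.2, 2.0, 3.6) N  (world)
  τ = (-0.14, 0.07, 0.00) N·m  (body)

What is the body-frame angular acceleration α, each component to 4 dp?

precession coupling ω×(Iω) = (0.0240, -0.0528, 0.0924)
angular accel α = (-2.0500, 0.8187, -0.4620)

α = (-2.0500, 0.8187, -0.4620)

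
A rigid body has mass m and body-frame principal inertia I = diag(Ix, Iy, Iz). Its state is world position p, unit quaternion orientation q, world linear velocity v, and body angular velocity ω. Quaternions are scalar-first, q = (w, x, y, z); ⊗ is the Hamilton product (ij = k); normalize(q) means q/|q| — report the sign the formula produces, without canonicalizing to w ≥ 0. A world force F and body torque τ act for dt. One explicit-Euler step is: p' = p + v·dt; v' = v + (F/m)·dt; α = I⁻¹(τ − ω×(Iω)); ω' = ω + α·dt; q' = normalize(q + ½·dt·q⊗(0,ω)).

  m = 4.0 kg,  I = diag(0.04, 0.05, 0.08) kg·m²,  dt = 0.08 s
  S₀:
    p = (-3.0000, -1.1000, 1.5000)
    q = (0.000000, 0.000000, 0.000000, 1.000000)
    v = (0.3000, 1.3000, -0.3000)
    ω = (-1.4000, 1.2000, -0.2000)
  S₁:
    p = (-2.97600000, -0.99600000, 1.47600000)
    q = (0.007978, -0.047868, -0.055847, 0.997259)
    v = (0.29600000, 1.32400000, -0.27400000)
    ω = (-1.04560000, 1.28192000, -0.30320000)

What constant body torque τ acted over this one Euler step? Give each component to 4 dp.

rate change Δω = (0.35440000, 0.08192000, -0.10320000)
ω₀×(Iω₀) = (-0.0072, -0.0112, -0.0168)
I·α + gyro = (0.1700, 0.0400, -0.1200)

τ = (0.1700, 0.0400, -0.1200)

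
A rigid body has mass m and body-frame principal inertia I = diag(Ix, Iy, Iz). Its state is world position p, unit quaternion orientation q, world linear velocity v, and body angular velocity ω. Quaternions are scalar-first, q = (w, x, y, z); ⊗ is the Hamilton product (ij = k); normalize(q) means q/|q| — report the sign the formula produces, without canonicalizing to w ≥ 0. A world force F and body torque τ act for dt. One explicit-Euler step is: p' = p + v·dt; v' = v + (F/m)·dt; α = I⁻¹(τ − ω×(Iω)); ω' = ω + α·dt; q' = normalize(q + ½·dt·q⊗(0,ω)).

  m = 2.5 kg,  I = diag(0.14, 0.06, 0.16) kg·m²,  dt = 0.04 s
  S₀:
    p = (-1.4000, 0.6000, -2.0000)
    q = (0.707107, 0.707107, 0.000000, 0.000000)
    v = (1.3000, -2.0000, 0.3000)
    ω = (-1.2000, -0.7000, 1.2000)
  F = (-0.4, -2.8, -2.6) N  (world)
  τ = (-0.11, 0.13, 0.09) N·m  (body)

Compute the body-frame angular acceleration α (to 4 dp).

precession coupling ω×(Iω) = (-0.0840, 0.0288, -0.0672)
angular accel α = (-0.1857, 1.6867, 0.9825)

α = (-0.1857, 1.6867, 0.9825)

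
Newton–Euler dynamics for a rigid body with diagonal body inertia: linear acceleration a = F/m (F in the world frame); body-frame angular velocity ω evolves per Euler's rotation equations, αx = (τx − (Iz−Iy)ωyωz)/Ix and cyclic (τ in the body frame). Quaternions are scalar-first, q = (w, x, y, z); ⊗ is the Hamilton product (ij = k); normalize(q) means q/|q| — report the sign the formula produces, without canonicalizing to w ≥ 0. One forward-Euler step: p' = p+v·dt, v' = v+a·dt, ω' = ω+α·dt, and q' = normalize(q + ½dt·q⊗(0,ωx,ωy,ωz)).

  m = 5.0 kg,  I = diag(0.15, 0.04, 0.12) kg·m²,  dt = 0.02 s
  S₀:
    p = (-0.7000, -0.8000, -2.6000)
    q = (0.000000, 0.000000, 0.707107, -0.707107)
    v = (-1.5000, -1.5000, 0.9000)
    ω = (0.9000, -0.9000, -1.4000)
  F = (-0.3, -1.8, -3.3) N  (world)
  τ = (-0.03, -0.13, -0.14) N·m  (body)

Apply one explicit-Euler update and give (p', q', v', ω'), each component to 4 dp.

new position p' = (-0.7300, -0.8300, -2.5820)
v + (F/m)dt = (-1.5012, -1.5072, 0.8868)
gyro term ω×Iω = (0.1008, -0.0378, 0.0891)
α = I⁻¹(τ − ω×Iω) = (-0.8720, -2.3050, -1.9092)
ω + α·dt = (0.8826, -0.9461, -1.4382)
q⊗(0,ω) = (-0.3535535, -1.6263461, -0.6363963, -0.6363963)
q' = normalize(q + ½dt·q⊗(0,ω)) = (-0.0035, -0.0163, 0.7006, -0.7133)

p' = (-0.7300, -0.8300, -2.5820)
q' = (-0.0035, -0.0163, 0.7006, -0.7133)
v' = (-1.5012, -1.5072, 0.8868)
ω' = (0.8826, -0.9461, -1.4382)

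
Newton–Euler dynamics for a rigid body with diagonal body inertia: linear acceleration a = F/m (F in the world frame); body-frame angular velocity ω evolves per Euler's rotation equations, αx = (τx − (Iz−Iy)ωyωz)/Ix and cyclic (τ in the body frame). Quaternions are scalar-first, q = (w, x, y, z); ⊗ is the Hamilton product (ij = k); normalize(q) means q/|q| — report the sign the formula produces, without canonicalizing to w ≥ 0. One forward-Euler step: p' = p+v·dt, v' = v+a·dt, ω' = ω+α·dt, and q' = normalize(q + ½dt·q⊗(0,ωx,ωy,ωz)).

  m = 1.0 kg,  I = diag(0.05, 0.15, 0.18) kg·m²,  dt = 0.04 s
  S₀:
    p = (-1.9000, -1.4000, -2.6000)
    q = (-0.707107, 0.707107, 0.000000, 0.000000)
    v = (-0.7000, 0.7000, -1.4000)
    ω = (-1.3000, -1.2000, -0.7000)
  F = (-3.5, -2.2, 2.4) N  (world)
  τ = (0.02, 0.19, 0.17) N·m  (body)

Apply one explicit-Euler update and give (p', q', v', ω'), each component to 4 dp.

p' = (-1.9280, -1.3720, -2.6560)
q' = (-0.6882, 0.7250, 0.0269, -0.0071)
v' = (-0.8400, 0.6120, -1.3040)
ω' = (-1.3042, -1.1178, -0.6969)

gyro term ω×Iω = (0.0252, -0.1183, 0.1560)
(τ − ω×Iω)/I = (-0.1040, 2.0553, 0.0778)
ω + α·dt = (-1.3042, -1.1178, -0.6969)
Hamilton product q⊗(0,ω) = (0.9192391, 0.9192391, 1.3435033, -0.3535535)
updated quaternion q' = (-0.6882, 0.7250, 0.0269, -0.0071)
p' = p + v·dt = (-1.9280, -1.3720, -2.6560)
v' = v + a·dt = (-0.8400, 0.6120, -1.3040)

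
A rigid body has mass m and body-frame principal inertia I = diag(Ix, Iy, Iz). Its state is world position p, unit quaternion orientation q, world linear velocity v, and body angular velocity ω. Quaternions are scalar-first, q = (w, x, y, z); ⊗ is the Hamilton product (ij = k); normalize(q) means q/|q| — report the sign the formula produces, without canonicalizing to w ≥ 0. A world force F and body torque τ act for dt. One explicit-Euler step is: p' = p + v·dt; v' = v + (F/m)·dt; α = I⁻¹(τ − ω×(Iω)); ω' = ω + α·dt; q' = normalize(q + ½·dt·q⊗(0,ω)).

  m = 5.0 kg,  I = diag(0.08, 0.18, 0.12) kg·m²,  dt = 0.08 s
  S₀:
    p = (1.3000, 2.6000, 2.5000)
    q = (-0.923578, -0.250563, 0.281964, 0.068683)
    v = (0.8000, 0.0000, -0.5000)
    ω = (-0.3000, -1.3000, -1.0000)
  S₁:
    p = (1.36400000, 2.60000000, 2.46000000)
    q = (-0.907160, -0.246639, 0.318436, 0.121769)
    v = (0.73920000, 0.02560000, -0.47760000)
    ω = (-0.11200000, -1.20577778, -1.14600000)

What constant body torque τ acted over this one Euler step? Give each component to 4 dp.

τ = (0.1100, 0.2000, -0.1800)

rate change Δω = (0.18800000, 0.09422222, -0.14600000)
applied torque τ = (0.1100, 0.2000, -0.1800)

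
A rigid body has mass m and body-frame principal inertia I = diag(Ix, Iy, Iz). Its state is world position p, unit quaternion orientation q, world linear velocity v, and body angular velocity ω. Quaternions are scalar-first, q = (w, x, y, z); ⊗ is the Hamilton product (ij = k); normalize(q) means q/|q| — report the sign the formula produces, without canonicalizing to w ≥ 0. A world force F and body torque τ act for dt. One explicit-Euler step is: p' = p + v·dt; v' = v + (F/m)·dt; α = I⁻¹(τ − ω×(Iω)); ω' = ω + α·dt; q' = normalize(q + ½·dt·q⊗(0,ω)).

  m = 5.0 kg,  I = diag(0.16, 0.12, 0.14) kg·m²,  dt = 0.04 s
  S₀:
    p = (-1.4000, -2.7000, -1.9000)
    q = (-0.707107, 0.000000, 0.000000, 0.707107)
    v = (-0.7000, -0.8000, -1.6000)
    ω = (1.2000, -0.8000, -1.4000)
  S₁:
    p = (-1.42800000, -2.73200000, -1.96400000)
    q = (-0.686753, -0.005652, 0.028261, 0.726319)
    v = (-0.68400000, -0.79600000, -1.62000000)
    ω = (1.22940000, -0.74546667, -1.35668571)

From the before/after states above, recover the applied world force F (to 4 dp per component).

F = (2.0000, 0.5000, -2.5000)

Δv = v₁−v₀ = (0.01600000, 0.00400000, -0.02000000)
m·(v₁−v₀)/dt = (2.0000, 0.5000, -2.5000)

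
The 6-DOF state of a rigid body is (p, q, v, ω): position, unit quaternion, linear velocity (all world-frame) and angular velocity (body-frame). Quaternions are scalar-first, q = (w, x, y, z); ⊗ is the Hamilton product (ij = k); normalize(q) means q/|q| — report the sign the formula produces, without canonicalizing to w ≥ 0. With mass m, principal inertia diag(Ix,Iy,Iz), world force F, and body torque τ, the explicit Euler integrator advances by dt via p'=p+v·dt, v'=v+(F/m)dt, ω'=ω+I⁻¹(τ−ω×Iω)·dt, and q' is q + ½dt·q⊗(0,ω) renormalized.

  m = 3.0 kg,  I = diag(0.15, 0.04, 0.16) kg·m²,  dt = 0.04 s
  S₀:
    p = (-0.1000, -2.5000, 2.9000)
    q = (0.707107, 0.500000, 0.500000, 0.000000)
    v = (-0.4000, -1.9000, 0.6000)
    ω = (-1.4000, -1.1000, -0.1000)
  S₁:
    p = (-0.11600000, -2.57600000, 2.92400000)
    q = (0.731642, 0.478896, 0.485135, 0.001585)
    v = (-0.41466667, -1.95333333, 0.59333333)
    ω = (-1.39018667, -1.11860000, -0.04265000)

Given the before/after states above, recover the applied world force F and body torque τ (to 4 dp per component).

F = (-1.1000, -4.0000, -0.5000)
τ = (0.0500, -0.0200, 0.0600)

Δv = v₁−v₀ = (-0.01466667, -0.05333333, -0.00666667)
applied force F = (-1.1000, -4.0000, -0.5000)
rate change Δω = (0.00981333, -0.01860000, 0.05735000)
I·α + gyro = (0.0500, -0.0200, 0.0600)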